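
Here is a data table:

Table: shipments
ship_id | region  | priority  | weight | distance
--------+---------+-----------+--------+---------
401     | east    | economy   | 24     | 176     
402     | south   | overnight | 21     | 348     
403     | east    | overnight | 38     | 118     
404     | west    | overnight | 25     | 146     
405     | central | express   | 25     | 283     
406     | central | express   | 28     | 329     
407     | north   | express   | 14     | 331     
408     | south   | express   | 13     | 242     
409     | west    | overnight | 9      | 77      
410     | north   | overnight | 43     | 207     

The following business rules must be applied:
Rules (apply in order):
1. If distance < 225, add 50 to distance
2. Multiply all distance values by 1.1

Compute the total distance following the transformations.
2757.7

Step 1: Apply Rule 1 - Add 50 to records with distance < 225
  - 5 records affected: 724 + (5 × 50) = 974
  - Unaffected records: 1533
  - Sum after Rule 1: 2507
Step 2: Apply Rule 2 - Multiply all by 1.1
  - 2507 × 1.1 = 2757.7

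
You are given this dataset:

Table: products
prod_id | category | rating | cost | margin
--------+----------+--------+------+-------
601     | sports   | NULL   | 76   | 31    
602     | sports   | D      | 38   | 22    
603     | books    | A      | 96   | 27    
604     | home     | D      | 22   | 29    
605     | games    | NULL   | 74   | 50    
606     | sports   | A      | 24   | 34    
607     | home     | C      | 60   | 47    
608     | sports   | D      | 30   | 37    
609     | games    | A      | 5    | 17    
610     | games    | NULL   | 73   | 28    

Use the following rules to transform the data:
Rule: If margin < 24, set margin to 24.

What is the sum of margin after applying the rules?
331

Step 1: 2 records have margin < 24
Step 2: These records originally summed to 39
Step 3: After setting to minimum: 2 × 24 = 48
Step 4: Unaffected records sum: 283
Step 5: Final sum = 48 + 283 = 331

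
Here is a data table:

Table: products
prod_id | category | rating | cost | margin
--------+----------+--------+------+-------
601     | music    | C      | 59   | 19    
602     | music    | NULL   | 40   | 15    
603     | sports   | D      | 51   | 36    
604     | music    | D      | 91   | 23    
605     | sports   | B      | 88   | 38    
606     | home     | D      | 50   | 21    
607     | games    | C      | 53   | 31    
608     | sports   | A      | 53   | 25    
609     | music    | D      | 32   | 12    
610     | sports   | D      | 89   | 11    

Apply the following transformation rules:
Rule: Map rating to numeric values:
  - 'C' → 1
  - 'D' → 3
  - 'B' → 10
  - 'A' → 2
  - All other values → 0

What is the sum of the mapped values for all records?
29

Step 1: Apply mapping to each record
Step 2: Count by status:
  'C': 2 records × 1 = 2
  'D': 5 records × 3 = 15
  'B': 1 records × 10 = 10
  'A': 1 records × 2 = 2
Step 3: Sum all mapped values = 29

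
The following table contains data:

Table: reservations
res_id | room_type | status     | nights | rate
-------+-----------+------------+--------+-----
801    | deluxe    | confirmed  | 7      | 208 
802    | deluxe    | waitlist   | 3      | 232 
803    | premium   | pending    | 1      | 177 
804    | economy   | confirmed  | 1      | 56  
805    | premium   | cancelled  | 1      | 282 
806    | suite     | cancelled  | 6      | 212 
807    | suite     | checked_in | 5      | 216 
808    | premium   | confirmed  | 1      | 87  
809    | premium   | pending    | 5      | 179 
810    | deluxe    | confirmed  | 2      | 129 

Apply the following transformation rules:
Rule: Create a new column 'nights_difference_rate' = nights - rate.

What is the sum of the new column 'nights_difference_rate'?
-1746

Step 1: For each record, compute nights - rate
Example calculations:
  7 - 208 = -201
  3 - 232 = -229
  1 - 177 = -176
  ...
Step 2: Sum all derived values
Step 3: Total = -1746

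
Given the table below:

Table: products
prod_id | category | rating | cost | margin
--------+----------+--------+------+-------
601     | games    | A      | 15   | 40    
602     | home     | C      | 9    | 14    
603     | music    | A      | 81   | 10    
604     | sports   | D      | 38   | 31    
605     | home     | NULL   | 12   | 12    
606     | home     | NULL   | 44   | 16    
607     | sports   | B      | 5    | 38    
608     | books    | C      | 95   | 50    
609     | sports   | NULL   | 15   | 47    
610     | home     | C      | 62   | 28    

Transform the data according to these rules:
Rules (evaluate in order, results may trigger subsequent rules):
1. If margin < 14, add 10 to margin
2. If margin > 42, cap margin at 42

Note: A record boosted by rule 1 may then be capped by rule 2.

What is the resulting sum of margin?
293

Step 1: Apply rule 1 to records with margin < 14
  - 2 records get bonus of 10
  - Of these, 0 records then exceed 42 and get capped
Step 2: Apply rule 2 to records with margin > 42
  - 2 records (original) are capped
Step 3: Calculate final sum = 293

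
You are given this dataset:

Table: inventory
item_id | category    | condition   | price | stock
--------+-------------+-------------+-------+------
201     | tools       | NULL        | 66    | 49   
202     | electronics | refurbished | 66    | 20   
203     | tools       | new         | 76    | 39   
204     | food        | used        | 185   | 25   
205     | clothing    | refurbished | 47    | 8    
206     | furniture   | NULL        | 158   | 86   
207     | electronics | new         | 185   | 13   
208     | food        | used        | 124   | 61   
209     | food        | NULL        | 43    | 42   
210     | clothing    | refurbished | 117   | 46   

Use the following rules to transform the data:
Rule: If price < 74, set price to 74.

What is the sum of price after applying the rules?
1141

Step 1: 4 records have price < 74
Step 2: These records originally summed to 222
Step 3: After setting to minimum: 4 × 74 = 296
Step 4: Unaffected records sum: 845
Step 5: Final sum = 296 + 845 = 1141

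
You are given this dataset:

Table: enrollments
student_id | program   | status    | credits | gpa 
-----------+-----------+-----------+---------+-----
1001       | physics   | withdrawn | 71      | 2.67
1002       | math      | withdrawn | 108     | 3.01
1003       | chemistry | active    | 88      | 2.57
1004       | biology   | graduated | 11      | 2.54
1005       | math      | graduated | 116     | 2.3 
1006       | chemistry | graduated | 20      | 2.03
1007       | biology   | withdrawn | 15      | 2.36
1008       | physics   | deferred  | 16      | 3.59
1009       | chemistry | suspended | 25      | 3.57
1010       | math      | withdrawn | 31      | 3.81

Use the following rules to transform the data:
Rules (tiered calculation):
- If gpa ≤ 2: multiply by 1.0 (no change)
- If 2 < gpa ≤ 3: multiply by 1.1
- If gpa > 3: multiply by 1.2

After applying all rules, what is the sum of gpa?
32.69

Step 1: Tier 1 (gpa ≤ 2): 0 records, sum = 0 × 1.0 = 0.0
Step 2: Tier 2 (2 < gpa ≤ 3): 6 records, sum = 14.47 × 1.1 = 15.92
Step 3: Tier 3 (gpa > 3): 4 records, sum = 13.98 × 1.2 = 16.78
Step 4: Final sum = 0.0 + 15.92 + 16.78 = 32.69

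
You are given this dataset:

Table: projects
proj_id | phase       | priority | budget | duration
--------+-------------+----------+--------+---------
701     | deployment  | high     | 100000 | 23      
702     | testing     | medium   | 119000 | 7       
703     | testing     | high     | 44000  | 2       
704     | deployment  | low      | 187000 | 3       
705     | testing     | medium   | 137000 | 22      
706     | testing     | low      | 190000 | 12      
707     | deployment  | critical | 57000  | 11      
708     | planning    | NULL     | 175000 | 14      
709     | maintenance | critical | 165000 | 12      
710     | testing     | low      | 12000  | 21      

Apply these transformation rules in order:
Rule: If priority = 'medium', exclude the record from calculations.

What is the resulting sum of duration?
98

Step 1: Identify records where priority = 'medium'
Step 2: The excluded records sum to 29
Step 3: Original total duration = 127
Step 4: Remaining total = 127 - 29 = 98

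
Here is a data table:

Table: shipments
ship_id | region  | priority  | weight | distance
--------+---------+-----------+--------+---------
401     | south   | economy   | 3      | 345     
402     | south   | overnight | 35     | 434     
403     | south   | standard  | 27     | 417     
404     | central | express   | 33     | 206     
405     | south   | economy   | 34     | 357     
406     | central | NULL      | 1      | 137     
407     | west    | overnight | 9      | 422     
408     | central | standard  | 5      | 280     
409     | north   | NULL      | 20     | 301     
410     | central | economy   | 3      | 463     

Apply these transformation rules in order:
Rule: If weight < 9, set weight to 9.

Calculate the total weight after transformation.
194

Step 1: 4 records have weight < 9
Step 2: These records originally summed to 12
Step 3: After setting to minimum: 4 × 9 = 36
Step 4: Unaffected records sum: 158
Step 5: Final sum = 36 + 158 = 194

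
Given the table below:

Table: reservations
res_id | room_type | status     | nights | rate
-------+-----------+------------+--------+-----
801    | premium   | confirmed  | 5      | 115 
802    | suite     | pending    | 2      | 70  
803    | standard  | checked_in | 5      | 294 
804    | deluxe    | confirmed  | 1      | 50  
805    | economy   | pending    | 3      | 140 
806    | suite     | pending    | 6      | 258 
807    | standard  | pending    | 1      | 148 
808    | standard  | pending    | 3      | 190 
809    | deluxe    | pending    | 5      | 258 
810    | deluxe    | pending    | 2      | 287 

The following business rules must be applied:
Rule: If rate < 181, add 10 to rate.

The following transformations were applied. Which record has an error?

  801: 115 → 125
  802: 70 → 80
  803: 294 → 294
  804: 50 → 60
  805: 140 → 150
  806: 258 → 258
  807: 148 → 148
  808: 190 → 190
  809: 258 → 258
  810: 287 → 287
Record 807 has an error. The correct transformed value should be 158, not 148.

Step 1: Check each record against the rule
Step 2: Record 807 has rate = 148
Step 3: Since 148 < 181, the bonus should have been applied
Step 4: Correct value = 158, but claimed value = 148
Conclusion: Record 807 has the error.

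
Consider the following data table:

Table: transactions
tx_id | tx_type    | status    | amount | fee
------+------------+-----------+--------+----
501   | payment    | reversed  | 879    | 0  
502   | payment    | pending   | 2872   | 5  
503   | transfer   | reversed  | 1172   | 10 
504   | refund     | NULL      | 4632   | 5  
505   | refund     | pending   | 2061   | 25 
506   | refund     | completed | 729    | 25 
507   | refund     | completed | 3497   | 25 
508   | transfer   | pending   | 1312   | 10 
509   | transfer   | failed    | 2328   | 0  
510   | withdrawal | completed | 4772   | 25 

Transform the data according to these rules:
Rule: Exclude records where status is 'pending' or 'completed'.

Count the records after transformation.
4

Step 1: Count records to exclude
  - 3 (pending) + 3 (completed) = 6 records
Step 2: Total records: 10
Step 3: Remaining = 10 - 6 = 4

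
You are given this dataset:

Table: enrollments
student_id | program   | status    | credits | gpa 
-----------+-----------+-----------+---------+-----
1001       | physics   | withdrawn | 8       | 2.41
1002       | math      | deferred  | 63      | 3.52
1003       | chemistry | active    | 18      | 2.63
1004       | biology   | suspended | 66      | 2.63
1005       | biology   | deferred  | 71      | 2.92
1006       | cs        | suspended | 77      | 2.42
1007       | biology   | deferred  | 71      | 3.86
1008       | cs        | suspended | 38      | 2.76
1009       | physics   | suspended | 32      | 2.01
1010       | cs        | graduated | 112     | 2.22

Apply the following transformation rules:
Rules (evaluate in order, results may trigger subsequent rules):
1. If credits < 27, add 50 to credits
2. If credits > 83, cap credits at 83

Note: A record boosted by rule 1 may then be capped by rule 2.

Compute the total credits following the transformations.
627

Step 1: Apply rule 1 to records with credits < 27
  - 2 records get bonus of 50
  - Of these, 0 records then exceed 83 and get capped
Step 2: Apply rule 2 to records with credits > 83
  - 1 records (original) are capped
Step 3: Calculate final sum = 627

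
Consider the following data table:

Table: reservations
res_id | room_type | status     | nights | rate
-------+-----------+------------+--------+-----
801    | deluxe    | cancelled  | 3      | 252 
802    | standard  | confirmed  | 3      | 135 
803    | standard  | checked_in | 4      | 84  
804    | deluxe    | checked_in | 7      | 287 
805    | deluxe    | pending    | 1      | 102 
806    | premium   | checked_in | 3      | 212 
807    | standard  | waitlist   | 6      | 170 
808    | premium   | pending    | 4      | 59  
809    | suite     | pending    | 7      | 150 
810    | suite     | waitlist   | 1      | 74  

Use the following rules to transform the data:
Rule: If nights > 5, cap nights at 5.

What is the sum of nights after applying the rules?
34

Step 1: 3 records have nights > 5
Step 2: These records originally summed to 20
Step 3: After capping: 3 × 5 = 15
Step 4: Unaffected records sum: 19
Step 5: Final sum = 15 + 19 = 34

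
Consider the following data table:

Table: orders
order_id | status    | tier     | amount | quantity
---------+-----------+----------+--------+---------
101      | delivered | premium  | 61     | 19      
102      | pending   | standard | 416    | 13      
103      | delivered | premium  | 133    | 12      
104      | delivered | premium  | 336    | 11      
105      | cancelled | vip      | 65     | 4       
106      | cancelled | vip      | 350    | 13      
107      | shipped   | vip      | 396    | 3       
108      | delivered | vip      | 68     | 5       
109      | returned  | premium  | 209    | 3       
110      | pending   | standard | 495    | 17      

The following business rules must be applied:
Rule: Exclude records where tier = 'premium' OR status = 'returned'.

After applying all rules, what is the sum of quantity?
55

Step 1: Find records where tier = 'premium' OR status = 'returned'
Step 2: 4 records match, summing to 45
Step 3: Original sum: 100
Step 4: Remaining sum = 100 - 45 = 55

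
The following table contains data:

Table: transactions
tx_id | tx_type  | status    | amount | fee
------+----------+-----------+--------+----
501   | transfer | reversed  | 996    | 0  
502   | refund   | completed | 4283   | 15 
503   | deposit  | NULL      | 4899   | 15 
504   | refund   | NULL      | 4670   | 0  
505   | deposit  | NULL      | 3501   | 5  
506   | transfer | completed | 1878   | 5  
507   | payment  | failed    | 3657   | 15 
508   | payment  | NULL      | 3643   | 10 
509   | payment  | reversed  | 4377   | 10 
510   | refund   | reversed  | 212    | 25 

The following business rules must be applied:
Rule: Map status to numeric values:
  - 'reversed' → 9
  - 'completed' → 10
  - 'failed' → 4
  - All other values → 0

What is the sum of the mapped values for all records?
51

Step 1: Apply mapping to each record
Step 2: Count by status:
  'reversed': 3 records × 9 = 27
  'completed': 2 records × 10 = 20
  'failed': 1 records × 4 = 4
Step 3: Sum all mapped values = 51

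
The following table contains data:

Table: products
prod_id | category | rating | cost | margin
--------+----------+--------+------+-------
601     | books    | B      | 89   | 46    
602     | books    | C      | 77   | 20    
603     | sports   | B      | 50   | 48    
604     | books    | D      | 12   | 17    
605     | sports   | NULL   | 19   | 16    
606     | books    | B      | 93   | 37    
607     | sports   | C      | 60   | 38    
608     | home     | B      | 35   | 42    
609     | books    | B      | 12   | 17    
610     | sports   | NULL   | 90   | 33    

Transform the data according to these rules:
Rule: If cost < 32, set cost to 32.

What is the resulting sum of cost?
590

Step 1: 3 records have cost < 32
Step 2: These records originally summed to 43
Step 3: After setting to minimum: 3 × 32 = 96
Step 4: Unaffected records sum: 494
Step 5: Final sum = 96 + 494 = 590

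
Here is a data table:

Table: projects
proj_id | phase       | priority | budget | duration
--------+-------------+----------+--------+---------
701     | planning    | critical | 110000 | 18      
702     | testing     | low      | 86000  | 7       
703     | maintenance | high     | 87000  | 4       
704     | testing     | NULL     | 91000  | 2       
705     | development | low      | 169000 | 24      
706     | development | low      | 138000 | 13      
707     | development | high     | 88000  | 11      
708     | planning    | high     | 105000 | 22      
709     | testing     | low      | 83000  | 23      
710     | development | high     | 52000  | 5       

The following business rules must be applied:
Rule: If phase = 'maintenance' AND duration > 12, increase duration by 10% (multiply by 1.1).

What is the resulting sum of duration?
129

Step 1: Find records where phase = 'maintenance' AND duration > 12
Step 2: 0 records match, summing to 0
Step 3: After multiplier: 0 × 1.1 = 0.0
Step 4: Unaffected records sum: 129
Step 5: Final sum = 0.0 + 129 = 129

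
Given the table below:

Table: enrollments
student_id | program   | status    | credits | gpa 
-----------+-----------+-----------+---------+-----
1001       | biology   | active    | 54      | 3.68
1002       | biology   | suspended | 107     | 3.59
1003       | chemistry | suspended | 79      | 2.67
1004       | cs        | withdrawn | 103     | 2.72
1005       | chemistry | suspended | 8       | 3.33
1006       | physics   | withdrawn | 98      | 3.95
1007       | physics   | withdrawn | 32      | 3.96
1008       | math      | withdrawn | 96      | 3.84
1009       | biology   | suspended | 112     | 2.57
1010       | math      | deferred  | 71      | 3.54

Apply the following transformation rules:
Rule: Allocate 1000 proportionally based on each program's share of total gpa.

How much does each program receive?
biology: 290.69, chemistry: 177.25, cs: 80.35, math: 218.02, physics: 233.68

Step 1: Calculate total gpa = 33.85
Step 2: Calculate each program's proportion:
  biology: 9.84/33.85 = 29.07% → 290.69
  chemistry: 6.0/33.85 = 17.73% → 177.25
  cs: 2.72/33.85 = 8.04% → 80.35
  math: 7.38/33.85 = 21.80% → 218.02
  physics: 7.91/33.85 = 23.37% → 233.68
Step 3: Verify: sum of allocations ≈ 1000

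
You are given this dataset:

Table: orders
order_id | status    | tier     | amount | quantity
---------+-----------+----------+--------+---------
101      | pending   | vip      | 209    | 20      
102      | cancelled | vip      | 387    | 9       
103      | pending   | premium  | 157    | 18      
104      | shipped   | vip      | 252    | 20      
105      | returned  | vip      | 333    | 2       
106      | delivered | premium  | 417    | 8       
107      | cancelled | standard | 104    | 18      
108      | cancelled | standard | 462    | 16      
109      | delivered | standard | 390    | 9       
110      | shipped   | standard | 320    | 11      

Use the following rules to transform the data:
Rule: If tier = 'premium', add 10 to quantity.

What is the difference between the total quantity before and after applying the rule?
20

Step 1: Original sum of quantity = 131
Step 2: 2 records have tier = 'premium'
Step 3: Each affected record changes by 10
Step 4: Total change = 2 × 10 = 20
Step 5: New sum = 131 + 20 = 151
Step 6: Difference = |151 - 131| = 20
        (Sum increased by 20)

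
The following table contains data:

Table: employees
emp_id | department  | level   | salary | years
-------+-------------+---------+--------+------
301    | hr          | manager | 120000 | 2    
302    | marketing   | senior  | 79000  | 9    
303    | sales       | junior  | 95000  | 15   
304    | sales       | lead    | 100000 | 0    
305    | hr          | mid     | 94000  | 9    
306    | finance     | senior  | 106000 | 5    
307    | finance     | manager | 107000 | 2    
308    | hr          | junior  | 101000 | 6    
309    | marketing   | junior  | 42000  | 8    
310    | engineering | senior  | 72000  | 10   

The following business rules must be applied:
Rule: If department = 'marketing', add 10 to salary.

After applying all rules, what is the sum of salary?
916020

Step 1: Count records where department = 'marketing': 2
Step 2: Total bonus added: 2 × 10 = 20
Step 3: Original sum of salary: 916000
Step 4: Final sum = 916000 + 20 = 916020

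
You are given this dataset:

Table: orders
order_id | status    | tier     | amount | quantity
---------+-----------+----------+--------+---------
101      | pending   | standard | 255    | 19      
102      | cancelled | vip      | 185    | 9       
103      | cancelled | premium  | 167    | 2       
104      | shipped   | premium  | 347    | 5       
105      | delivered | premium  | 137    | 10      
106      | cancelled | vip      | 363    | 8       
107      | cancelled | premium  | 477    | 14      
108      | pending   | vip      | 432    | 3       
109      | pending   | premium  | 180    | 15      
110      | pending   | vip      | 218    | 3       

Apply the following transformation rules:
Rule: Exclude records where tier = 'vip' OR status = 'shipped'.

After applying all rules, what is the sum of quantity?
60

Step 1: Find records where tier = 'vip' OR status = 'shipped'
Step 2: 5 records match, summing to 28
Step 3: Original sum: 88
Step 4: Remaining sum = 88 - 28 = 60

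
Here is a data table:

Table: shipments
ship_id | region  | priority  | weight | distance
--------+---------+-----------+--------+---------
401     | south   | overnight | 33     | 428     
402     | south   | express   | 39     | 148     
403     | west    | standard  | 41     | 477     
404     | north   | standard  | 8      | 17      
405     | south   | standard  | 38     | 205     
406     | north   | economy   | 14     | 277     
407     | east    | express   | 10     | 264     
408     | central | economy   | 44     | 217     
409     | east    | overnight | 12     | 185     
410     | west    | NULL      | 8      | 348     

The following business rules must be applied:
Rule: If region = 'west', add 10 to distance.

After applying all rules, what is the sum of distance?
2586

Step 1: Count records where region = 'west': 2
Step 2: Total bonus added: 2 × 10 = 20
Step 3: Original sum of distance: 2566
Step 4: Final sum = 2566 + 20 = 2586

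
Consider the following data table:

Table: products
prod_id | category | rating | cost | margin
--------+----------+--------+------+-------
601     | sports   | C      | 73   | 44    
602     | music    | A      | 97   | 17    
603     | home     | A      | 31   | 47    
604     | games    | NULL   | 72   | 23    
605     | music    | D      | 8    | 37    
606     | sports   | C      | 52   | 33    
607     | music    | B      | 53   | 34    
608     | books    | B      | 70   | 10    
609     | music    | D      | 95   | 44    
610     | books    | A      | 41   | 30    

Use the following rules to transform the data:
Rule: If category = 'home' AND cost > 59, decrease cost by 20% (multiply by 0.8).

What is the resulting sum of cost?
592

Step 1: Find records where category = 'home' AND cost > 59
Step 2: 0 records match, summing to 0
Step 3: After multiplier: 0 × 0.8 = 0.0
Step 4: Unaffected records sum: 592
Step 5: Final sum = 0.0 + 592 = 592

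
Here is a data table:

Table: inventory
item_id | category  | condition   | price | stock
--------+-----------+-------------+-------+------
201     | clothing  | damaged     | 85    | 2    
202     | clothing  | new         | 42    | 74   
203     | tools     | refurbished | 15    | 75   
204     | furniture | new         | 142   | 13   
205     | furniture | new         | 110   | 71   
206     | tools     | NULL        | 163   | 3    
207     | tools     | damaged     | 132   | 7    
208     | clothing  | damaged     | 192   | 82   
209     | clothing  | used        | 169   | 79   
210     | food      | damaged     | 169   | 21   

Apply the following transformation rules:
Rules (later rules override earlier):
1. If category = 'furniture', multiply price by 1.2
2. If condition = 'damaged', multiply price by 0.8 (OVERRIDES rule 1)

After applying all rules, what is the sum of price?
1153.8

Step 1: Rule 2 takes priority for records with condition = 'damaged'
  - 4 records: 578 × 0.8 = 462.4
Step 2: Rule 1 applies to remaining records with category = 'furniture'
  - 2 records: 252 × 1.2 = 302.4
Step 3: Other records unchanged: 389
Step 4: Final sum = 462.4 + 302.4 + 389 = 1153.8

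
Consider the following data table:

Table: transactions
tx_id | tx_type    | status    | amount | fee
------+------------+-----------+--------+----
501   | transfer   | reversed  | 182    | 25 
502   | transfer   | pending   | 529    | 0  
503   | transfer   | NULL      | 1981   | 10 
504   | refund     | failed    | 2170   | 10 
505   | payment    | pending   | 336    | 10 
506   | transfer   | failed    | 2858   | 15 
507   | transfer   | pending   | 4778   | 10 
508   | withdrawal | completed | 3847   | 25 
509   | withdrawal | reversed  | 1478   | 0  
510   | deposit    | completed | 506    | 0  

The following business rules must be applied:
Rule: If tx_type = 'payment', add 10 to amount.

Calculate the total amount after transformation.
18675

Step 1: Count records where tx_type = 'payment': 1
Step 2: Total bonus added: 1 × 10 = 10
Step 3: Original sum of amount: 18665
Step 4: Final sum = 18665 + 10 = 18675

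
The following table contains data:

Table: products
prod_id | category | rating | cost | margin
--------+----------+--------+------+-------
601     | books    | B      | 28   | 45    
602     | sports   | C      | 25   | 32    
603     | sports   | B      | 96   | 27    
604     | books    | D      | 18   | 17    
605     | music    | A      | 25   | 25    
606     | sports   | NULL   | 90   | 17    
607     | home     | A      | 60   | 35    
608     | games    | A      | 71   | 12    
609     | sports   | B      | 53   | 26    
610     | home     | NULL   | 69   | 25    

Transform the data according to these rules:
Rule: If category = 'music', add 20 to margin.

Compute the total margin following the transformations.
281

Step 1: Count records where category = 'music': 1
Step 2: Total bonus added: 1 × 20 = 20
Step 3: Original sum of margin: 261
Step 4: Final sum = 261 + 20 = 281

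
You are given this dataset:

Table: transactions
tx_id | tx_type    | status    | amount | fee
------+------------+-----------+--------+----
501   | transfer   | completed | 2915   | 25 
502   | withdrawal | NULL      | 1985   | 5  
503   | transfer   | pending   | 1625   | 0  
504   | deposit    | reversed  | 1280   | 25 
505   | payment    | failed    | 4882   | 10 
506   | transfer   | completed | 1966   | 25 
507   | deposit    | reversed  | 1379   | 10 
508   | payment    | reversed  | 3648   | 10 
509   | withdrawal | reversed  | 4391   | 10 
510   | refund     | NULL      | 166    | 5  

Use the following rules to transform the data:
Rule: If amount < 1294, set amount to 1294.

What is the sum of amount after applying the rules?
25379

Step 1: 2 records have amount < 1294
Step 2: These records originally summed to 1446
Step 3: After setting to minimum: 2 × 1294 = 2588
Step 4: Unaffected records sum: 22791
Step 5: Final sum = 2588 + 22791 = 25379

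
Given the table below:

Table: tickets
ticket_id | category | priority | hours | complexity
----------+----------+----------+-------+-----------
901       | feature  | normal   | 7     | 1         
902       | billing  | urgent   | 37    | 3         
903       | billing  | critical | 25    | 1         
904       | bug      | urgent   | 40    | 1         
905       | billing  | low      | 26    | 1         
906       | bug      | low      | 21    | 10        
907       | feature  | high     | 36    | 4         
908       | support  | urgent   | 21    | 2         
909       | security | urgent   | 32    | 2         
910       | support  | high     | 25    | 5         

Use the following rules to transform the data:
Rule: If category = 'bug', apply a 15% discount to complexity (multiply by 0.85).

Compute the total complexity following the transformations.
28.35

Step 1: Records with category = 'bug' have total complexity = 11
Step 2: Apply multiplier: 11 × 0.85 = 9.35
Step 3: Other records total: 19
Step 4: Final sum = 9.35 + 19 = 28.35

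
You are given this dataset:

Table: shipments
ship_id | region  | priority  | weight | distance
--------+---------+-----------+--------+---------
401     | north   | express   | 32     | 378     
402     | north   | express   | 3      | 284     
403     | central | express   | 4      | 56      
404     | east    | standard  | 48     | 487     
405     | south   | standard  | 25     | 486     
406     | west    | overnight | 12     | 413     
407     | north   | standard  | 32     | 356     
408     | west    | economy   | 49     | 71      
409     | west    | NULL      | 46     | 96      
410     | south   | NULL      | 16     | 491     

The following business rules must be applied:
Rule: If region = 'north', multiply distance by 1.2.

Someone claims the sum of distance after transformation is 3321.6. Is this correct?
Yes, the result is correct.

Step 1: Calculate the correct sum after transformation
Step 2: Apply multiplier 1.2 to records where region = 'north'
Step 3: Correct result = 3321.6
Step 4: Claimed result = 3321.6
Step 5: 3321.6 = 3321.6 ✓
Conclusion: The claimed result is correct.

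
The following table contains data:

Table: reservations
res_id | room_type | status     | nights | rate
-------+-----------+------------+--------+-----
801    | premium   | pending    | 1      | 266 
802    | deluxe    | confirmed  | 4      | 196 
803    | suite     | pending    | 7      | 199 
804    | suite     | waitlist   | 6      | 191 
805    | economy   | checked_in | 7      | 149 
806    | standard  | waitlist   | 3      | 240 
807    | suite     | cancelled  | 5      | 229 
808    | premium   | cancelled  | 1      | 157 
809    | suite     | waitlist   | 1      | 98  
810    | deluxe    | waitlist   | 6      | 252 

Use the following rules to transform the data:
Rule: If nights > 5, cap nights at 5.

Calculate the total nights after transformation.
35

Step 1: 4 records have nights > 5
Step 2: These records originally summed to 26
Step 3: After capping: 4 × 5 = 20
Step 4: Unaffected records sum: 15
Step 5: Final sum = 20 + 15 = 35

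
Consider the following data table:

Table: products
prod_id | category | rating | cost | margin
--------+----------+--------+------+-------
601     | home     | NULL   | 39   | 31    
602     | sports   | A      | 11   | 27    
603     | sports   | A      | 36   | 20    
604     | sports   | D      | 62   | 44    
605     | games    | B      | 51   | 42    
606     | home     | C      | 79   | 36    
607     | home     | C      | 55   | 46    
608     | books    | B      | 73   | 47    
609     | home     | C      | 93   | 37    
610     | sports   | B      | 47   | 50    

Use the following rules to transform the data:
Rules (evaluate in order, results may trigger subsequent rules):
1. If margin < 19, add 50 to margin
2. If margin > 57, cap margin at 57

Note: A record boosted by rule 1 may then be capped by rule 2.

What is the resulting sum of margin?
380

Step 1: Apply rule 1 to records with margin < 19
  - 0 records get bonus of 50
  - Of these, 0 records then exceed 57 and get capped
Step 2: Apply rule 2 to records with margin > 57
  - 0 records (original) are capped
Step 3: Calculate final sum = 380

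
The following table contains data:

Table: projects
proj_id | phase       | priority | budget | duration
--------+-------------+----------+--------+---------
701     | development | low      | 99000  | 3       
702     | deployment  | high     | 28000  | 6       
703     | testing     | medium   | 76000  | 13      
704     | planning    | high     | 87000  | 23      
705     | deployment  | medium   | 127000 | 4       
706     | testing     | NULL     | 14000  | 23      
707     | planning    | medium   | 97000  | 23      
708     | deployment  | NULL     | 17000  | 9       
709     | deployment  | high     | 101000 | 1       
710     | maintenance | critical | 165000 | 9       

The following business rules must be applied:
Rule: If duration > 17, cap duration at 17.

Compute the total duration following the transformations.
96

Step 1: 3 records have duration > 17
Step 2: These records originally summed to 69
Step 3: After capping: 3 × 17 = 51
Step 4: Unaffected records sum: 45
Step 5: Final sum = 51 + 45 = 96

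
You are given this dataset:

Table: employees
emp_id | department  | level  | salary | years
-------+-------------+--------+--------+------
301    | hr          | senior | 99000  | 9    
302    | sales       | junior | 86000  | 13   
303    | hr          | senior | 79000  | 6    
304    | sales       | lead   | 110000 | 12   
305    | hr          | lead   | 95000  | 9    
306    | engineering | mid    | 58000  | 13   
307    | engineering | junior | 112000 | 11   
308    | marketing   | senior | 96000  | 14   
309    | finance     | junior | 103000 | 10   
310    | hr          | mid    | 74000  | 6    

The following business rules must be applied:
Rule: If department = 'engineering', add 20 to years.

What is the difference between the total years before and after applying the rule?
40

Step 1: Original sum of years = 103
Step 2: 2 records have department = 'engineering'
Step 3: Each affected record changes by 20
Step 4: Total change = 2 × 20 = 40
Step 5: New sum = 103 + 40 = 143
Step 6: Difference = |143 - 103| = 40
        (Sum increased by 40)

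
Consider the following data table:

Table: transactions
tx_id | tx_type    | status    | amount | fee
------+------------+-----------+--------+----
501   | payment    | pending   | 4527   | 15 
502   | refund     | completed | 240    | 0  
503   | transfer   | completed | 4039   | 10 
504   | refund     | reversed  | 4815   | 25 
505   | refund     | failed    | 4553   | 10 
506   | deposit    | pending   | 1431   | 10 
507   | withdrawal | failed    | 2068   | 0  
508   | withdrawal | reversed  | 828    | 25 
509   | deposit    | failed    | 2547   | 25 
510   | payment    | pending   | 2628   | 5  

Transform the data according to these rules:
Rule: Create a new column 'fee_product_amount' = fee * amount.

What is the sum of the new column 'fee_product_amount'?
386025

Step 1: For each record, compute fee * amount
Example calculations:
  15 * 4527 = 67905
  0 * 240 = 0
  10 * 4039 = 40390
  ...
Step 2: Sum all derived values
Step 3: Total = 386025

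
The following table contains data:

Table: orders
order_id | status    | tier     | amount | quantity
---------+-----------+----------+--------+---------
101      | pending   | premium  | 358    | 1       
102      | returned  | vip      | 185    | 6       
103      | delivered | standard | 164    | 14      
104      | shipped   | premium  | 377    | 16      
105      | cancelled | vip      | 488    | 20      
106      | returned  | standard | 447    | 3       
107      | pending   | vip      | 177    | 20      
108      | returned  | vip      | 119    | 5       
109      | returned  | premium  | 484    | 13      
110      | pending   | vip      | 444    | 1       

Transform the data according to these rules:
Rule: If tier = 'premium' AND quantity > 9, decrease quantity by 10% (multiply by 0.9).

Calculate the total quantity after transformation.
96.1

Step 1: Find records where tier = 'premium' AND quantity > 9
Step 2: 2 records match, summing to 29
Step 3: After multiplier: 29 × 0.9 = 26.1
Step 4: Unaffected records sum: 70
Step 5: Final sum = 26.1 + 70 = 96.1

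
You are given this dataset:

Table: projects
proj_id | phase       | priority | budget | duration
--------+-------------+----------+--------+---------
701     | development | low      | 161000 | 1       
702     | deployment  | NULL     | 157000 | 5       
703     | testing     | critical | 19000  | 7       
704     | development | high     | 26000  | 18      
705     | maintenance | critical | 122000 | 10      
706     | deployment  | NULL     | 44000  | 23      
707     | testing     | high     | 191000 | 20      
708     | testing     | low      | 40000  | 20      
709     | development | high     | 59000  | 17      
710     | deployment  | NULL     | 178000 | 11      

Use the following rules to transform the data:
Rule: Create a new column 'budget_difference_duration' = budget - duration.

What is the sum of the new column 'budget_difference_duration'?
996868

Step 1: For each record, compute budget - duration
Example calculations:
  161000 - 1 = 160999
  157000 - 5 = 156995
  19000 - 7 = 18993
  ...
Step 2: Sum all derived values
Step 3: Total = 996868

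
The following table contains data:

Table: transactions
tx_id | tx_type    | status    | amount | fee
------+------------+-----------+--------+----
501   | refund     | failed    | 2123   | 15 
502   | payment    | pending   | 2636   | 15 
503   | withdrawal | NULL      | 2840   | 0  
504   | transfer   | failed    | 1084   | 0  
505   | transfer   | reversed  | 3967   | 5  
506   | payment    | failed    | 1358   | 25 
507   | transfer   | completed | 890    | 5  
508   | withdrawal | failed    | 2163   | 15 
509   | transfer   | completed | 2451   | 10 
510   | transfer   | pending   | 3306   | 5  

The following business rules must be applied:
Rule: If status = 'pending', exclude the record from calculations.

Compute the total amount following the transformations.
16876

Step 1: Identify records where status = 'pending'
Step 2: The excluded records sum to 5942
Step 3: Original total amount = 22818
Step 4: Remaining total = 22818 - 5942 = 16876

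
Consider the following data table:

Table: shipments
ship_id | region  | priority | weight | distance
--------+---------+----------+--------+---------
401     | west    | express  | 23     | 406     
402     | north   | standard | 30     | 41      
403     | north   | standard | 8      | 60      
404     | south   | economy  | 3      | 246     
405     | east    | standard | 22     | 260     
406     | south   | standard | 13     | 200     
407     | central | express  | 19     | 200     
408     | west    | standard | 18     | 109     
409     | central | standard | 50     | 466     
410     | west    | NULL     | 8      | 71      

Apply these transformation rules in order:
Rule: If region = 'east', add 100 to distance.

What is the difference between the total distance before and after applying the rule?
100

Step 1: Original sum of distance = 2059
Step 2: 1 records have region = 'east'
Step 3: Each affected record changes by 100
Step 4: Total change = 1 × 100 = 100
Step 5: New sum = 2059 + 100 = 2159
Step 6: Difference = |2159 - 2059| = 100
        (Sum increased by 100)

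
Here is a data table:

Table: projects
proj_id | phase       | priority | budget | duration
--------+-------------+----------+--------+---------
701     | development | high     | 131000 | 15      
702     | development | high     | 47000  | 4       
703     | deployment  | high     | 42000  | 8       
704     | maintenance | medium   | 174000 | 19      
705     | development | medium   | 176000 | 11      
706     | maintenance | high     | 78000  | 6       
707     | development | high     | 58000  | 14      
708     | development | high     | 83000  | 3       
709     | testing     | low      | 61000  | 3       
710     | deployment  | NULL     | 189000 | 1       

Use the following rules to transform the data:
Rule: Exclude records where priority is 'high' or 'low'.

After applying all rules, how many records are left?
3

Step 1: Count records to exclude
  - 6 (high) + 1 (low) = 7 records
Step 2: Total records: 10
Step 3: Remaining = 10 - 7 = 3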